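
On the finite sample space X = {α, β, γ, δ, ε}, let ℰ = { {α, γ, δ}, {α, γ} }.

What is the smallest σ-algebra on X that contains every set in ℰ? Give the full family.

σ(ℰ) (8 sets): { {}, {δ}, {α, γ}, {β, ε}, {α, γ, δ}, {β, δ, ε}, {α, β, γ, ε}, X }

Trace:
Initial family (4 sets): { {}, {α, γ}, {α, γ, δ}, X }.
Round 1 adds 2:
  {β, ε}  = complement {α, γ, δ}
  {β, δ, ε}  = complement {α, γ}
  — 6 sets.
Round 2 (1 new):
  {α, β, γ, ε}  = {β, ε} ∪ {α, γ}
  — 7 sets.
Round 3: +1 →
  {δ}  = complement {α, β, γ, ε}
  — 8 sets.
Round 4: stable.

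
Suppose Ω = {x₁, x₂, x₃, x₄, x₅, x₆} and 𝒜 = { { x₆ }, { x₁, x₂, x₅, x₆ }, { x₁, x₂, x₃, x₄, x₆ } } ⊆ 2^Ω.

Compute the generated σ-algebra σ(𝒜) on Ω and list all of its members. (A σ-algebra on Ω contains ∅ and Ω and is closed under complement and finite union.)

Answer: σ(𝒜) = { {  }, { x₅ }, { x₆ }, { x₁, x₂ }, { x₃, x₄ }, { x₅, x₆ }, { x₁, x₂, x₅ }, { x₁, x₂, x₆ }, { x₃, x₄, x₅ }, { x₃, x₄, x₆ }, { x₁, x₂, x₃, x₄ }, { x₁, x₂, x₅, x₆ }, { x₃, x₄, x₅, x₆ }, { x₁, x₂, x₃, x₄, x₅ }, { x₁, x₂, x₃, x₄, x₆ }, Ω }

Check:
Begin from { {  }, { x₆ }, { x₁, x₂, x₅, x₆ }, { x₁, x₂, x₃, x₄, x₆ }, Ω } (that is, 𝒜 plus ∅ and Ω).
Step 1: +3 →
  { x₅ }  = Ω∖{ x₁, x₂, x₃, x₄, x₆ }
  { x₃, x₄ }  = Ω∖{ x₁, x₂, x₅, x₆ }
  { x₁, x₂, x₃, x₄, x₅ }  = Ω∖{ x₆ }
Step 2. New:
  { x₅, x₆ }  = { x₆ } ∪ { x₅ }
  { x₃, x₄, x₅ }  = { x₃, x₄ } ∪ { x₅ }
  { x₃, x₄, x₆ }  = { x₃, x₄ } ∪ { x₆ }
Step 3: 4 new —
  { x₁, x₂, x₅ }  = Ω∖{ x₃, x₄, x₆ }
  { x₁, x₂, x₆ }  = Ω∖{ x₃, x₄, x₅ }
  { x₁, x₂, x₃, x₄ }  = Ω∖{ x₅, x₆ }
  { x₃, x₄, x₅, x₆ }  = { x₃, x₄, x₅ } ∪ { x₅, x₆ }
Step 4: 1 new —
  { x₁, x₂ }  = Ω∖{ x₃, x₄, x₅, x₆ }
Step 5: already closed under ᶜ and ∪.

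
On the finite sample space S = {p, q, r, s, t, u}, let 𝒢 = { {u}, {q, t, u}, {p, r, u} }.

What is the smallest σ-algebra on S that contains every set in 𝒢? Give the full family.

Answer: σ(𝒢) = { {}, {s}, {u}, {p, r}, {q, t}, {s, u}, {p, r, s}, {p, r, u}, {q, s, t}, {q, t, u}, {p, q, r, t}, {p, r, s, u}, {q, s, t, u}, {p, q, r, s, t}, {p, q, r, t, u}, S }

Working:
Begin from { {}, {u}, {p, r, u}, {q, t, u}, S } (that is, 𝒢 plus ∅ and S).
Pass 1 adds 4:
  {p, r, s}  = S∖{q, t, u}
  {q, s, t}  = S∖{p, r, u}
  {p, q, r, s, t}  = S∖{u}
  {p, q, r, t, u}  = {p, r, u} ∪ {q, t, u}
Pass 2: 3 new —
  {s}  = S∖{p, q, r, t, u}
  {p, r, s, u}  = {p, r, u} ∪ {p, r, s}
  {q, s, t, u}  = {q, t, u} ∪ {q, s, t}
Pass 3: 3 new —
  {p, r}  = S∖{q, s, t, u}
  {q, t}  = S∖{p, r, s, u}
  {s, u}  = {s} ∪ {u}
Pass 4 adds 1:
  {p, q, r, t}  = S∖{s, u}
Pass 5: stable.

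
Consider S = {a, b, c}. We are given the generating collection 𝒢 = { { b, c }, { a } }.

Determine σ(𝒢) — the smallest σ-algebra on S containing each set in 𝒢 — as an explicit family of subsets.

Take S₀ = 𝒢 ∪ {∅, S} = { {  }, { a }, { b, c }, S }.
Pass 1: no new sets; the family is a σ-algebra.

|σ(𝒢)| = 4.  σ(𝒢) = { {  }, { a }, { b, c }, S }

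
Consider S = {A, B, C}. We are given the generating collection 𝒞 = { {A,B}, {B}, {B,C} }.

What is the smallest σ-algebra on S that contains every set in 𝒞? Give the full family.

σ(𝒞) (8 sets): { {}, {A}, {B}, {C}, {A,B}, {A,C}, {B,C}, S }

Trace:
Start: 𝒞 ∪ {∅, S} = { {}, {B}, {A,B}, {B,C}, S }.
Iteration 1: +3 →
  {A}  = {B,C}ᶜ
  {C}  = {A,B}ᶜ
  {A,C}  = {B}ᶜ
  |family| = 8
Iteration 2: stable.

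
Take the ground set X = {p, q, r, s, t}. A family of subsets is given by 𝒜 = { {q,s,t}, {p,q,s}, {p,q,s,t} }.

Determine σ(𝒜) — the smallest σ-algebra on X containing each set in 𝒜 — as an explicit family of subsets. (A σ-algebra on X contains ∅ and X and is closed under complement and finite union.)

Initial family (5 sets): { {}, {p,q,s}, {q,s,t}, {p,q,s,t}, X }.
Step 1. New:
  {r}  = {p,q,s,t}ᶜ
  {p,r}  = {q,s,t}ᶜ
  {r,t}  = {p,q,s}ᶜ
  (now 8)
Step 2 adds 3:
  {p,r,t}  = {r,t} ∪ {p,r}
  {p,q,r,s}  = {r} ∪ {p,q,s}
  {q,r,s,t}  = {r} ∪ {q,s,t}
  (now 11)
Step 3: 3 new —
  {p}  = {q,r,s,t}ᶜ
  {t}  = {p,q,r,s}ᶜ
  {q,s}  = {p,r,t}ᶜ
  (now 14)
Step 4 adds 2:
  {p,t}  = {t} ∪ {p}
  {q,r,s}  = {r} ∪ {q,s}
  (now 16)
Step 5: already closed under ᶜ and ∪.

|σ(𝒜)| = 16.  σ(𝒜) = { {}, {p}, {r}, {t}, {p,r}, {p,t}, {q,s}, {r,t}, {p,q,s}, {p,r,t}, {q,r,s}, {q,s,t}, {p,q,r,s}, {p,q,s,t}, {q,r,s,t}, X }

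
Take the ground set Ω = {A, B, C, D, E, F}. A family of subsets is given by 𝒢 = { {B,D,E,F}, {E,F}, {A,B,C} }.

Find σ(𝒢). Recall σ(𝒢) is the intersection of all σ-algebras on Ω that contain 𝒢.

Take S₀ = 𝒢 ∪ {∅, Ω} = { {}, {E,F}, {A,B,C}, {B,D,E,F}, Ω }.
Pass 1: 4 new —
  {A,C}  = ᶜ of {B,D,E,F}
  {D,E,F}  = ᶜ of {A,B,C}
  {A,B,C,D}  = ᶜ of {E,F}
  {A,B,C,E,F}  = {A,B,C} ∪ {E,F}
Pass 2. New:
  {D}  = ᶜ of {A,B,C,E,F}
  {A,C,E,F}  = {E,F} ∪ {A,C}
  {A,C,D,E,F}  = {A,C} ∪ {D,E,F}
Pass 3: 3 new —
  {B}  = ᶜ of {A,C,D,E,F}
  {B,D}  = ᶜ of {A,C,E,F}
  {A,C,D}  = {A,C} ∪ {D}
Pass 4. New:
  {B,E,F}  = ᶜ of {A,C,D}
Pass 5 adds nothing — fixpoint reached.

Hence σ(𝒢) has 16 members: { {}, {B}, {D}, {A,C}, {B,D}, {E,F}, {A,B,C}, {A,C,D}, {B,E,F}, {D,E,F}, {A,B,C,D}, {A,C,E,F}, {B,D,E,F}, {A,B,C,E,F}, {A,C,D,E,F}, Ω }.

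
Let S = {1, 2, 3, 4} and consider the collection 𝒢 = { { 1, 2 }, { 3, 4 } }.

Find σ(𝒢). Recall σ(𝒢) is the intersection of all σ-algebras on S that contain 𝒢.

|σ(𝒢)| = 4.  σ(𝒢) = { ∅, { 1, 2 }, { 3, 4 }, S }

Trace:
Start: 𝒢 ∪ {∅, S} = { ∅, { 1, 2 }, { 3, 4 }, S }.
Iteration 1: no new sets; the family is a σ-algebra.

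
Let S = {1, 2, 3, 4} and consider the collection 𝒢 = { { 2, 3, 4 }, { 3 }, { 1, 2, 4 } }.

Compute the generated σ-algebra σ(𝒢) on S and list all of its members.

Answer: σ(𝒢) = { {}, { 1 }, { 3 }, { 1, 3 }, { 2, 4 }, { 1, 2, 4 }, { 2, 3, 4 }, S }

Working:
Take S₀ = 𝒢 ∪ {∅, S} = { {}, { 3 }, { 1, 2, 4 }, { 2, 3, 4 }, S }.
Pass 1: 1 new —
  { 1 }  = complement { 2, 3, 4 }
  |family| = 6
Pass 2 adds 1:
  { 1, 3 }  = { 3 } ∪ { 1 }
  |family| = 7
Pass 3. New:
  { 2, 4 }  = complement { 1, 3 }
  |family| = 8
Pass 4 adds nothing — fixpoint reached.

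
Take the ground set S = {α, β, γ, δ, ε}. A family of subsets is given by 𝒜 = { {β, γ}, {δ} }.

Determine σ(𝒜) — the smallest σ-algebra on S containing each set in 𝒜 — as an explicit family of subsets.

Begin from { {}, {δ}, {β, γ}, S } (that is, 𝒜 plus ∅ and S).
Pass 1 adds 3:
  {α, δ, ε}  = {β, γ}ᶜ
  {β, γ, δ}  = {β, γ} ∪ {δ}
  {α, β, γ, ε}  = {δ}ᶜ
  |family| = 7
Pass 2 (1 new):
  {α, ε}  = {β, γ, δ}ᶜ
  |family| = 8
Pass 3: stable.

|σ(𝒜)| = 8.  σ(𝒜) = { {}, {δ}, {α, ε}, {β, γ}, {α, δ, ε}, {β, γ, δ}, {α, β, γ, ε}, S }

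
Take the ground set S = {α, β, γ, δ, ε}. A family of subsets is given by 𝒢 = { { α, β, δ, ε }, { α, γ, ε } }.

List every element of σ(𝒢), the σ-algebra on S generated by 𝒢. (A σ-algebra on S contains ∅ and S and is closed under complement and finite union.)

Seed the family with 𝒢 together with ∅ and S: { ∅, { α, γ, ε }, { α, β, δ, ε }, S }.
Step 1 (2 new):
  { γ }  = { α, β, δ, ε }ᶜ
  { β, δ }  = { α, γ, ε }ᶜ
  (now 6)
Step 2: 1 new —
  { β, γ, δ }  = { γ } ∪ { β, δ }
  (now 7)
Step 3 (1 new):
  { α, ε }  = { β, γ, δ }ᶜ
  (now 8)
After Step 4 the family is unchanged; done.

Therefore σ(𝒢) = { ∅, { γ }, { α, ε }, { β, δ }, { α, γ, ε }, { β, γ, δ }, { α, β, δ, ε }, S } (|σ(𝒢)| = 8).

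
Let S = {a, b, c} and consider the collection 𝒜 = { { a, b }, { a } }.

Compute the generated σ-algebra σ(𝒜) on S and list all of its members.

Take S₀ = 𝒜 ∪ {∅, S} = { {  }, { a }, { a, b }, S }.
Round 1 (2 new):
  { c }  = { a, b }ᶜ
  { b, c }  = { a }ᶜ
  |family| = 6
Round 2: +1 →
  { a, c }  = { c } ∪ { a }
  |family| = 7
Round 3 (1 new):
  { b }  = { a, c }ᶜ
  |family| = 8
Round 4: no new sets; the family is a σ-algebra.

Hence σ(𝒜) has 8 members: { {  }, { a }, { b }, { c }, { a, b }, { a, c }, { b, c }, S }.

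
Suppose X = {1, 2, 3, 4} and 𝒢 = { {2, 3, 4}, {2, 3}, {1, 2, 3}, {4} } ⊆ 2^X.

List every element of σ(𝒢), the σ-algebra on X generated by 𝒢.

Answer: σ(𝒢) = { ∅, {1}, {4}, {1, 4}, {2, 3}, {1, 2, 3}, {2, 3, 4}, X }

Check:
Seed the family with 𝒢 together with ∅ and X: { ∅, {4}, {2, 3}, {1, 2, 3}, {2, 3, 4}, X }.
Iteration 1. New:
  {1}  = X∖{2, 3, 4}
  {1, 4}  = X∖{2, 3}
  — 8 sets.
Iteration 2 adds nothing — fixpoint reached.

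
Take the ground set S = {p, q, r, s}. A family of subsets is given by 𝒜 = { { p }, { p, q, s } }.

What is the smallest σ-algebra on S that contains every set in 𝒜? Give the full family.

Take S₀ = 𝒜 ∪ {∅, S} = { ∅, { p }, { p, q, s }, S }.
Iteration 1 (2 new):
  { r }  = { p, q, s }ᶜ
  { q, r, s }  = { p }ᶜ
  (now 6)
Iteration 2. New:
  { p, r }  = { r } ∪ { p }
  (now 7)
Iteration 3. New:
  { q, s }  = { p, r }ᶜ
  (now 8)
After Iteration 4 the family is unchanged; done.

Therefore σ(𝒜) = { ∅, { p }, { r }, { p, r }, { q, s }, { p, q, s }, { q, r, s }, S } (|σ(𝒜)| = 8).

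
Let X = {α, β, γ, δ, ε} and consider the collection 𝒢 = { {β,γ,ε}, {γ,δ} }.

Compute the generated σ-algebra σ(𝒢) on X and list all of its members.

σ(𝒢) (16 sets): { {}, {α}, {γ}, {δ}, {α,γ}, {α,δ}, {β,ε}, {γ,δ}, {α,β,ε}, {α,γ,δ}, {β,γ,ε}, {β,δ,ε}, {α,β,γ,ε}, {α,β,δ,ε}, {β,γ,δ,ε}, X }

Check:
Start: 𝒢 ∪ {∅, X} = { {}, {γ,δ}, {β,γ,ε}, X }.
Iteration 1: +3 →
  {α,δ}  = ᶜ of {β,γ,ε}
  {α,β,ε}  = ᶜ of {γ,δ}
  {β,γ,δ,ε}  = {γ,δ} ∪ {β,γ,ε}
Iteration 2: +4 →
  {α}  = ᶜ of {β,γ,δ,ε}
  {α,γ,δ}  = {γ,δ} ∪ {α,δ}
  {α,β,γ,ε}  = {α,β,ε} ∪ {β,γ,ε}
  {α,β,δ,ε}  = {α,β,ε} ∪ {α,δ}
Iteration 3. New:
  {γ}  = ᶜ of {α,β,δ,ε}
  {δ}  = ᶜ of {α,β,γ,ε}
  {β,ε}  = ᶜ of {α,γ,δ}
Iteration 4: 2 new —
  {α,γ}  = {γ} ∪ {α}
  {β,δ,ε}  = {β,ε} ∪ {δ}
Iteration 5: stable.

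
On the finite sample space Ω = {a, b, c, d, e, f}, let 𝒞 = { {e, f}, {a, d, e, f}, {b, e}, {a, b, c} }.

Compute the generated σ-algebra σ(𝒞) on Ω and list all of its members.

Begin from { {}, {b, e}, {e, f}, {a, b, c}, {a, d, e, f}, Ω } (that is, 𝒞 plus ∅ and Ω).
Iteration 1: 8 new —
  {b, c}  = complement {a, d, e, f}
  {b, e, f}  = {b, e} ∪ {e, f}
  {d, e, f}  = complement {a, b, c}
  {a, b, c, d}  = complement {e, f}
  {a, b, c, e}  = {b, e} ∪ {a, b, c}
  {a, c, d, f}  = complement {b, e}
  {a, b, c, e, f}  = {a, b, c} ∪ {e, f}
  {a, b, d, e, f}  = {b, e} ∪ {a, d, e, f}
  (now 14)
Iteration 2: +11 →
  {c}  = complement {a, b, d, e, f}
  {d}  = complement {a, b, c, e, f}
  {d, f}  = complement {a, b, c, e}
  {a, c, d}  = complement {b, e, f}
  {b, c, e}  = {b, e} ∪ {b, c}
  {b, c, e, f}  = {e, f} ∪ {b, c}
  {b, d, e, f}  = {b, e} ∪ {d, e, f}
  {a, b, c, d, e}  = {b, e} ∪ {a, b, c, d}
  {a, b, c, d, f}  = {a, b, c} ∪ {a, c, d, f}
  {a, c, d, e, f}  = {e, f} ∪ {a, c, d, f}
  {b, c, d, e, f}  = {b, c} ∪ {d, e, f}
  (now 25)
Iteration 3 adds 15:
  {a}  = complement {b, c, d, e, f}
  {b}  = complement {a, c, d, e, f}
  {e}  = complement {a, b, c, d, f}
  {f}  = complement {a, b, c, d, e}
  {a, c}  = complement {b, d, e, f}
  {a, d}  = complement {b, c, e, f}
  {c, d}  = {c} ∪ {d}
  {a, d, f}  = complement {b, c, e}
  {b, c, d}  = {b, c} ∪ {d}
  {b, d, e}  = {b, e} ∪ {d}
  {c, d, f}  = {d, f} ∪ {c}
  {c, e, f}  = {e, f} ∪ {c}
  {b, c, d, e}  = {b, c, e} ∪ {d}
  {b, c, d, f}  = {d, f} ∪ {b, c}
  {c, d, e, f}  = {d, e, f} ∪ {c}
  (now 40)
Iteration 4 adds 23:
  {a, b}  = complement {c, d, e, f}
  {a, e}  = complement {b, c, d, f}
  {a, f}  = complement {b, c, d, e}
  {b, d}  = {b} ∪ {d}
  {b, f}  = {b} ∪ {f}
  {c, e}  = {c} ∪ {e}
  {c, f}  = {c} ∪ {f}
  {d, e}  = {d} ∪ {e}
  {a, b, d}  = complement {c, e, f}
  {a, b, e}  = complement {c, d, f}
  {a, c, e}  = {a, c} ∪ {e}
  {a, c, f}  = complement {b, d, e}
  {a, d, e}  = {a, d} ∪ {e}
  {a, e, f}  = complement {b, c, d}
  {b, c, f}  = {b, c} ∪ {f}
  {b, d, f}  = {b} ∪ {d, f}
  {c, d, e}  = {c, d} ∪ {e}
  {a, b, c, f}  = {a, b, c} ∪ {f}
  {a, b, d, e}  = {b, d, e} ∪ {a}
  {a, b, d, f}  = {b} ∪ {a, d, f}
  {a, b, e, f}  = complement {c, d}
  {a, c, d, e}  = {a, c, d} ∪ {e}
  {a, c, e, f}  = {a, c} ∪ {e, f}
  (now 63)
Iteration 5: +1 →
  {a, b, f}  = complement {c, d, e}
  (now 64)
Iteration 6: closed — nothing new.

|σ(𝒞)| = 64.  σ(𝒞) = { {}, {a}, {b}, {c}, {d}, {e}, {f}, {a, b}, {a, c}, {a, d}, {a, e}, {a, f}, {b, c}, {b, d}, {b, e}, {b, f}, {c, d}, {c, e}, {c, f}, {d, e}, {d, f}, {e, f}, {a, b, c}, {a, b, d}, {a, b, e}, {a, b, f}, {a, c, d}, {a, c, e}, {a, c, f}, {a, d, e}, {a, d, f}, {a, e, f}, {b, c, d}, {b, c, e}, {b, c, f}, {b, d, e}, {b, d, f}, {b, e, f}, {c, d, e}, {c, d, f}, {c, e, f}, {d, e, f}, {a, b, c, d}, {a, b, c, e}, {a, b, c, f}, {a, b, d, e}, {a, b, d, f}, {a, b, e, f}, {a, c, d, e}, {a, c, d, f}, {a, c, e, f}, {a, d, e, f}, {b, c, d, e}, {b, c, d, f}, {b, c, e, f}, {b, d, e, f}, {c, d, e, f}, {a, b, c, d, e}, {a, b, c, d, f}, {a, b, c, e, f}, {a, b, d, e, f}, {a, c, d, e, f}, {b, c, d, e, f}, Ω }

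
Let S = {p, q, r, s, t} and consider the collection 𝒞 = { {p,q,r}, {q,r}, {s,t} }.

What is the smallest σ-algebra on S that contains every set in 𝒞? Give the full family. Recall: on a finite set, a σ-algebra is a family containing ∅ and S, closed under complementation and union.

|σ(𝒞)| = 8.  σ(𝒞) = { {}, {p}, {q,r}, {s,t}, {p,q,r}, {p,s,t}, {q,r,s,t}, S }

Derivation:
Initial family (5 sets): { {}, {q,r}, {s,t}, {p,q,r}, S }.
Pass 1 (2 new):
  {p,s,t}  = {q,r}ᶜ
  {q,r,s,t}  = {s,t} ∪ {q,r}
  — 7 sets.
Pass 2: +1 →
  {p}  = {q,r,s,t}ᶜ
  — 8 sets.
Pass 3: already closed under ᶜ and ∪.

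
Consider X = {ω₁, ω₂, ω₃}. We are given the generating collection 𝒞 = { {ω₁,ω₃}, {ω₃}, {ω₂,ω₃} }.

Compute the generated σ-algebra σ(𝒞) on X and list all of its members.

Take S₀ = 𝒞 ∪ {∅, X} = { {}, {ω₃}, {ω₁,ω₃}, {ω₂,ω₃}, X }.
Iteration 1. New:
  {ω₁}  = ᶜ of {ω₂,ω₃}
  {ω₂}  = ᶜ of {ω₁,ω₃}
  {ω₁,ω₂}  = ᶜ of {ω₃}
  |family| = 8
Iteration 2: no new sets; the family is a σ-algebra.

Hence σ(𝒞) has 8 members: { {}, {ω₁}, {ω₂}, {ω₃}, {ω₁,ω₂}, {ω₁,ω₃}, {ω₂,ω₃}, X }.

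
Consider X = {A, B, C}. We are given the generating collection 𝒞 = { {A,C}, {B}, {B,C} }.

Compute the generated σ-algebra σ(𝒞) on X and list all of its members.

Take S₀ = 𝒞 ∪ {∅, X} = { {}, {B}, {A,C}, {B,C}, X }.
Step 1: +1 →
  {A}  = X∖{B,C}
  — 6 sets.
Step 2 adds 1:
  {A,B}  = {B} ∪ {A}
  — 7 sets.
Step 3. New:
  {C}  = X∖{A,B}
  — 8 sets.
Step 4: closed — nothing new.

Therefore σ(𝒞) = { {}, {A}, {B}, {C}, {A,B}, {A,C}, {B,C}, X } (|σ(𝒞)| = 8).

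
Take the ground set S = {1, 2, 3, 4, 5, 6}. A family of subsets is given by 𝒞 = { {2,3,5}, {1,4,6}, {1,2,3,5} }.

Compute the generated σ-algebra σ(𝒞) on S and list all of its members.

|σ(𝒞)| = 8.  σ(𝒞) = { ∅, {1}, {4,6}, {1,4,6}, {2,3,5}, {1,2,3,5}, {2,3,4,5,6}, S }

Derivation:
Initial family (5 sets): { ∅, {1,4,6}, {2,3,5}, {1,2,3,5}, S }.
Pass 1 adds 1:
  {4,6}  = S∖{1,2,3,5}
Pass 2 (1 new):
  {2,3,4,5,6}  = {2,3,5} ∪ {4,6}
Pass 3 (1 new):
  {1}  = S∖{2,3,4,5,6}
Pass 4: no new sets; the family is a σ-algebra.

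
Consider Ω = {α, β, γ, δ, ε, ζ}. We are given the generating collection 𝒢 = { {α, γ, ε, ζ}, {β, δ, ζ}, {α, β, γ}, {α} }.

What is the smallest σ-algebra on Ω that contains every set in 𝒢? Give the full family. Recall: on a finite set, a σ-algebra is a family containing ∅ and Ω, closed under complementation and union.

|σ(𝒢)| = 64.  σ(𝒢) = { ∅, {α}, {β}, {γ}, {δ}, {ε}, {ζ}, {α, β}, {α, γ}, {α, δ}, {α, ε}, {α, ζ}, {β, γ}, {β, δ}, {β, ε}, {β, ζ}, {γ, δ}, {γ, ε}, {γ, ζ}, {δ, ε}, {δ, ζ}, {ε, ζ}, {α, β, γ}, {α, β, δ}, {α, β, ε}, {α, β, ζ}, {α, γ, δ}, {α, γ, ε}, {α, γ, ζ}, {α, δ, ε}, {α, δ, ζ}, {α, ε, ζ}, {β, γ, δ}, {β, γ, ε}, {β, γ, ζ}, {β, δ, ε}, {β, δ, ζ}, {β, ε, ζ}, {γ, δ, ε}, {γ, δ, ζ}, {γ, ε, ζ}, {δ, ε, ζ}, {α, β, γ, δ}, {α, β, γ, ε}, {α, β, γ, ζ}, {α, β, δ, ε}, {α, β, δ, ζ}, {α, β, ε, ζ}, {α, γ, δ, ε}, {α, γ, δ, ζ}, {α, γ, ε, ζ}, {α, δ, ε, ζ}, {β, γ, δ, ε}, {β, γ, δ, ζ}, {β, γ, ε, ζ}, {β, δ, ε, ζ}, {γ, δ, ε, ζ}, {α, β, γ, δ, ε}, {α, β, γ, δ, ζ}, {α, β, γ, ε, ζ}, {α, β, δ, ε, ζ}, {α, γ, δ, ε, ζ}, {β, γ, δ, ε, ζ}, Ω }

Check:
Initial family (6 sets): { ∅, {α}, {α, β, γ}, {β, δ, ζ}, {α, γ, ε, ζ}, Ω }.
Pass 1 (7 new):
  {β, δ}  = ᶜ of {α, γ, ε, ζ}
  {α, γ, ε}  = ᶜ of {β, δ, ζ}
  {δ, ε, ζ}  = ᶜ of {α, β, γ}
  {α, β, δ, ζ}  = {β, δ, ζ} ∪ {α}
  {α, β, γ, δ, ζ}  = {β, δ, ζ} ∪ {α, β, γ}
  {α, β, γ, ε, ζ}  = {α, γ, ε, ζ} ∪ {α, β, γ}
  {β, γ, δ, ε, ζ}  = ᶜ of {α}
  |family| = 13
Pass 2: 11 new —
  {δ}  = ᶜ of {α, β, γ, ε, ζ}
  {ε}  = ᶜ of {α, β, γ, δ, ζ}
  {γ, ε}  = ᶜ of {α, β, δ, ζ}
  {α, β, δ}  = {β, δ} ∪ {α}
  {α, β, γ, δ}  = {α, β, γ} ∪ {β, δ}
  {α, β, γ, ε}  = {α, β, γ} ∪ {α, γ, ε}
  {α, δ, ε, ζ}  = {δ, ε, ζ} ∪ {α}
  {β, δ, ε, ζ}  = {β, δ, ζ} ∪ {δ, ε, ζ}
  {α, β, γ, δ, ε}  = {α, γ, ε} ∪ {β, δ}
  {α, β, δ, ε, ζ}  = {α, β, δ, ζ} ∪ {δ, ε, ζ}
  {α, γ, δ, ε, ζ}  = {α, γ, ε, ζ} ∪ {δ, ε, ζ}
  |family| = 24
Pass 3. New:
  {β}  = ᶜ of {α, γ, δ, ε, ζ}
  {γ}  = ᶜ of {α, β, δ, ε, ζ}
  {ζ}  = ᶜ of {α, β, γ, δ, ε}
  {α, γ}  = ᶜ of {β, δ, ε, ζ}
  {α, δ}  = {δ} ∪ {α}
  {α, ε}  = {ε} ∪ {α}
  {β, γ}  = ᶜ of {α, δ, ε, ζ}
  {δ, ε}  = {ε} ∪ {δ}
  {δ, ζ}  = ᶜ of {α, β, γ, ε}
  {ε, ζ}  = ᶜ of {α, β, γ, δ}
  {β, δ, ε}  = {β, δ} ∪ {ε}
  {γ, δ, ε}  = {γ, ε} ∪ {δ}
  {γ, ε, ζ}  = ᶜ of {α, β, δ}
  {α, β, δ, ε}  = {α, β, δ} ∪ {ε}
  {α, γ, δ, ε}  = {α, γ, ε} ∪ {δ}
  {β, γ, δ, ε}  = {γ, ε} ∪ {β, δ}
  {γ, δ, ε, ζ}  = {γ, ε} ∪ {δ, ε, ζ}
  |family| = 41
Pass 4. New:
  {α, β}  = ᶜ of {γ, δ, ε, ζ}
  {α, ζ}  = ᶜ of {β, γ, δ, ε}
  {β, ε}  = {β} ∪ {ε}
  {β, ζ}  = ᶜ of {α, γ, δ, ε}
  {γ, δ}  = {γ} ∪ {δ}
  {γ, ζ}  = ᶜ of {α, β, δ, ε}
  {α, β, ε}  = {β} ∪ {α, ε}
  {α, β, ζ}  = ᶜ of {γ, δ, ε}
  {α, γ, δ}  = {α, γ} ∪ {δ}
  {α, γ, ζ}  = ᶜ of {β, δ, ε}
  {α, δ, ε}  = {δ, ε} ∪ {α}
  {α, δ, ζ}  = {α} ∪ {δ, ζ}
  {α, ε, ζ}  = {α} ∪ {ε, ζ}
  {β, γ, δ}  = {γ} ∪ {β, δ}
  {β, γ, ε}  = {β} ∪ {γ, ε}
  {β, γ, ζ}  = {β, γ} ∪ {ζ}
  {β, ε, ζ}  = {β} ∪ {ε, ζ}
  {γ, δ, ζ}  = {γ} ∪ {δ, ζ}
  {α, β, γ, ζ}  = ᶜ of {δ, ε}
  {α, γ, δ, ζ}  = {α, γ} ∪ {δ, ζ}
  {β, γ, δ, ζ}  = ᶜ of {α, ε}
  {β, γ, ε, ζ}  = ᶜ of {α, δ}
  |family| = 63
Pass 5 adds 1:
  {α, β, ε, ζ}  = ᶜ of {γ, δ}
  |family| = 64
Pass 6: no new sets; the family is a σ-algebra.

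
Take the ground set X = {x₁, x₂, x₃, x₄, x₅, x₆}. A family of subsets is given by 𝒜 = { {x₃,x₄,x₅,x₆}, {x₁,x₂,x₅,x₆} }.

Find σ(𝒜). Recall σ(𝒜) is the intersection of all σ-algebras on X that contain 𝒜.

σ(𝒜) = { {}, {x₁,x₂}, {x₃,x₄}, {x₅,x₆}, {x₁,x₂,x₃,x₄}, {x₁,x₂,x₅,x₆}, {x₃,x₄,x₅,x₆}, X }

Check:
Take S₀ = 𝒜 ∪ {∅, X} = { {}, {x₁,x₂,x₅,x₆}, {x₃,x₄,x₅,x₆}, X }.
Pass 1 (2 new):
  {x₁,x₂}  = complement {x₃,x₄,x₅,x₆}
  {x₃,x₄}  = complement {x₁,x₂,x₅,x₆}
  |family| = 6
Pass 2 adds 1:
  {x₁,x₂,x₃,x₄}  = {x₃,x₄} ∪ {x₁,x₂}
  |family| = 7
Pass 3. New:
  {x₅,x₆}  = complement {x₁,x₂,x₃,x₄}
  |family| = 8
After Pass 4 the family is unchanged; done.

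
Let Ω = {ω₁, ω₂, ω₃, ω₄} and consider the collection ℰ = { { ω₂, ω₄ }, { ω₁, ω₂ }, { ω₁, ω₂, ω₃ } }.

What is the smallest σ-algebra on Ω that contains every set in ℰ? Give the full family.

Take S₀ = ℰ ∪ {∅, Ω} = { {  }, { ω₁, ω₂ }, { ω₂, ω₄ }, { ω₁, ω₂, ω₃ }, Ω }.
Iteration 1: +4 →
  { ω₄ }  = complement { ω₁, ω₂, ω₃ }
  { ω₁, ω₃ }  = complement { ω₂, ω₄ }
  { ω₃, ω₄ }  = complement { ω₁, ω₂ }
  { ω₁, ω₂, ω₄ }  = { ω₁, ω₂ } ∪ { ω₂, ω₄ }
  |family| = 9
Iteration 2 (3 new):
  { ω₃ }  = complement { ω₁, ω₂, ω₄ }
  { ω₁, ω₃, ω₄ }  = { ω₃, ω₄ } ∪ { ω₁, ω₃ }
  { ω₂, ω₃, ω₄ }  = { ω₃, ω₄ } ∪ { ω₂, ω₄ }
  |family| = 12
Iteration 3 adds 2:
  { ω₁ }  = complement { ω₂, ω₃, ω₄ }
  { ω₂ }  = complement { ω₁, ω₃, ω₄ }
  |family| = 14
Iteration 4 adds 2:
  { ω₁, ω₄ }  = { ω₄ } ∪ { ω₁ }
  { ω₂, ω₃ }  = { ω₃ } ∪ { ω₂ }
  |family| = 16
Iteration 5: stable.

|σ(ℰ)| = 16.  σ(ℰ) = { {  }, { ω₁ }, { ω₂ }, { ω₃ }, { ω₄ }, { ω₁, ω₂ }, { ω₁, ω₃ }, { ω₁, ω₄ }, { ω₂, ω₃ }, { ω₂, ω₄ }, { ω₃, ω₄ }, { ω₁, ω₂, ω₃ }, { ω₁, ω₂, ω₄ }, { ω₁, ω₃, ω₄ }, { ω₂, ω₃, ω₄ }, Ω }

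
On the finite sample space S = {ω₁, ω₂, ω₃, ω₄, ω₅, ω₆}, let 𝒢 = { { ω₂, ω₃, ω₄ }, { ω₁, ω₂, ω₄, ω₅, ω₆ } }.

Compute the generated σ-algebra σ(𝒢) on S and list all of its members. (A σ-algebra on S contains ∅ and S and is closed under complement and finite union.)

Start: 𝒢 ∪ {∅, S} = { {}, { ω₂, ω₃, ω₄ }, { ω₁, ω₂, ω₄, ω₅, ω₆ }, S }.
Round 1: +2 →
  { ω₃ }  = { ω₁, ω₂, ω₄, ω₅, ω₆ }ᶜ
  { ω₁, ω₅, ω₆ }  = { ω₂, ω₃, ω₄ }ᶜ
  (now 6)
Round 2 adds 1:
  { ω₁, ω₃, ω₅, ω₆ }  = { ω₃ } ∪ { ω₁, ω₅, ω₆ }
  (now 7)
Round 3: +1 →
  { ω₂, ω₄ }  = { ω₁, ω₃, ω₅, ω₆ }ᶜ
  (now 8)
Round 4: stable.

σ(𝒢) = { {}, { ω₃ }, { ω₂, ω₄ }, { ω₁, ω₅, ω₆ }, { ω₂, ω₃, ω₄ }, { ω₁, ω₃, ω₅, ω₆ }, { ω₁, ω₂, ω₄, ω₅, ω₆ }, S }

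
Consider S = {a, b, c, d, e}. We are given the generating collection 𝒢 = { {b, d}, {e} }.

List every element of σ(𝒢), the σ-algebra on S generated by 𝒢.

Seed the family with 𝒢 together with ∅ and S: { {}, {e}, {b, d}, S }.
Step 1: +3 →
  {a, c, e}  = {b, d}ᶜ
  {b, d, e}  = {b, d} ∪ {e}
  {a, b, c, d}  = {e}ᶜ
  |family| = 7
Step 2: 1 new —
  {a, c}  = {b, d, e}ᶜ
  |family| = 8
Step 3 adds nothing — fixpoint reached.

Hence σ(𝒢) has 8 members: { {}, {e}, {a, c}, {b, d}, {a, c, e}, {b, d, e}, {a, b, c, d}, S }.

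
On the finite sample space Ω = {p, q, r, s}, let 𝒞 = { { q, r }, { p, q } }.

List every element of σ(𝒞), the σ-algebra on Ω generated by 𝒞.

Initial family (4 sets): { ∅, { p, q }, { q, r }, Ω }.
Iteration 1 adds 3:
  { p, s }  = Ω∖{ q, r }
  { r, s }  = Ω∖{ p, q }
  { p, q, r }  = { p, q } ∪ { q, r }
Iteration 2. New:
  { s }  = Ω∖{ p, q, r }
  { p, q, s }  = { p, s } ∪ { p, q }
  { p, r, s }  = { r, s } ∪ { p, s }
  { q, r, s }  = { r, s } ∪ { q, r }
Iteration 3: 3 new —
  { p }  = Ω∖{ q, r, s }
  { q }  = Ω∖{ p, r, s }
  { r }  = Ω∖{ p, q, s }
Iteration 4: +2 →
  { p, r }  = { r } ∪ { p }
  { q, s }  = { s } ∪ { q }
After Iteration 5 the family is unchanged; done.

σ(𝒞) = { ∅, { p }, { q }, { r }, { s }, { p, q }, { p, r }, { p, s }, { q, r }, { q, s }, { r, s }, { p, q, r }, { p, q, s }, { p, r, s }, { q, r, s }, Ω }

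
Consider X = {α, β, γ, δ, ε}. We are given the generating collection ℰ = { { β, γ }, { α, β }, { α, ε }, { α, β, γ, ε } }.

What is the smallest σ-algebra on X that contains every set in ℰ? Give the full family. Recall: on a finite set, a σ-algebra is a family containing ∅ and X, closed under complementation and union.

Seed the family with ℰ together with ∅ and X: { {}, { α, β }, { α, ε }, { β, γ }, { α, β, γ, ε }, X }.
Iteration 1 (6 new):
  { δ }  = X∖{ α, β, γ, ε }
  { α, β, γ }  = { β, γ } ∪ { α, β }
  { α, β, ε }  = { α, β } ∪ { α, ε }
  { α, δ, ε }  = X∖{ β, γ }
  { β, γ, δ }  = X∖{ α, ε }
  { γ, δ, ε }  = X∖{ α, β }
Iteration 2. New:
  { γ, δ }  = X∖{ α, β, ε }
  { δ, ε }  = X∖{ α, β, γ }
  { α, β, δ }  = { α, β } ∪ { δ }
  { α, β, γ, δ }  = { β, γ, δ } ∪ { α, β, γ }
  { α, β, δ, ε }  = { α, δ, ε } ∪ { α, β }
  { α, γ, δ, ε }  = { α, δ, ε } ∪ { γ, δ, ε }
  { β, γ, δ, ε }  = { γ, δ, ε } ∪ { β, γ, δ }
Iteration 3 adds 5:
  { α }  = X∖{ β, γ, δ, ε }
  { β }  = X∖{ α, γ, δ, ε }
  { γ }  = X∖{ α, β, δ, ε }
  { ε }  = X∖{ α, β, γ, δ }
  { γ, ε }  = X∖{ α, β, δ }
Iteration 4. New:
  { α, γ }  = { γ } ∪ { α }
  { α, δ }  = { δ } ∪ { α }
  { β, δ }  = { β } ∪ { δ }
  { β, ε }  = { β } ∪ { ε }
  { α, γ, δ }  = { γ, δ } ∪ { α }
  { α, γ, ε }  = { γ } ∪ { α, ε }
  { β, γ, ε }  = { β } ∪ { γ, ε }
  { β, δ, ε }  = { β } ∪ { δ, ε }
Iteration 5: stable.

|σ(ℰ)| = 32.  σ(ℰ) = { {}, { α }, { β }, { γ }, { δ }, { ε }, { α, β }, { α, γ }, { α, δ }, { α, ε }, { β, γ }, { β, δ }, { β, ε }, { γ, δ }, { γ, ε }, { δ, ε }, { α, β, γ }, { α, β, δ }, { α, β, ε }, { α, γ, δ }, { α, γ, ε }, { α, δ, ε }, { β, γ, δ }, { β, γ, ε }, { β, δ, ε }, { γ, δ, ε }, { α, β, γ, δ }, { α, β, γ, ε }, { α, β, δ, ε }, { α, γ, δ, ε }, { β, γ, δ, ε }, X }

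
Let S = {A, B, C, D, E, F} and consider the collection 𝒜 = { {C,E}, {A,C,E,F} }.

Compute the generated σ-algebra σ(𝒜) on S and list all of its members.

σ(𝒜) = { {}, {A,F}, {B,D}, {C,E}, {A,B,D,F}, {A,C,E,F}, {B,C,D,E}, S }

Derivation:
Initial family (4 sets): { {}, {C,E}, {A,C,E,F}, S }.
Round 1 (2 new):
  {B,D}  = {A,C,E,F}ᶜ
  {A,B,D,F}  = {C,E}ᶜ
Round 2 adds 1:
  {B,C,D,E}  = {C,E} ∪ {B,D}
Round 3: +1 →
  {A,F}  = {B,C,D,E}ᶜ
Round 4: no new sets; the family is a σ-algebra.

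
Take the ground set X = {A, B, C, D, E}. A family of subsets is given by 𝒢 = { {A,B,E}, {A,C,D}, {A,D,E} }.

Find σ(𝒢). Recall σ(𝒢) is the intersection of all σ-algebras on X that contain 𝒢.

Seed the family with 𝒢 together with ∅ and X: { ∅, {A,B,E}, {A,C,D}, {A,D,E}, X }.
Pass 1 adds 5:
  {B,C}  = complement {A,D,E}
  {B,E}  = complement {A,C,D}
  {C,D}  = complement {A,B,E}
  {A,B,D,E}  = {A,D,E} ∪ {A,B,E}
  {A,C,D,E}  = {A,D,E} ∪ {A,C,D}
  |family| = 10
Pass 2. New:
  {B}  = complement {A,C,D,E}
  {C}  = complement {A,B,D,E}
  {B,C,D}  = {C,D} ∪ {B,C}
  {B,C,E}  = {B,E} ∪ {B,C}
  {A,B,C,D}  = {A,C,D} ∪ {B,C}
  {A,B,C,E}  = {A,B,E} ∪ {B,C}
  {B,C,D,E}  = {B,E} ∪ {C,D}
  |family| = 17
Pass 3: +5 →
  {A}  = complement {B,C,D,E}
  {D}  = complement {A,B,C,E}
  {E}  = complement {A,B,C,D}
  {A,D}  = complement {B,C,E}
  {A,E}  = complement {B,C,D}
  |family| = 22
Pass 4. New:
  {A,B}  = {B} ∪ {A}
  {A,C}  = {C} ∪ {A}
  {B,D}  = {B} ∪ {D}
  {C,E}  = {E} ∪ {C}
  {D,E}  = {E} ∪ {D}
  {A,B,C}  = {B,C} ∪ {A}
  {A,B,D}  = {B} ∪ {A,D}
  {A,C,E}  = {C} ∪ {A,E}
  {B,D,E}  = {B,E} ∪ {D}
  {C,D,E}  = {C,D} ∪ {E}
  |family| = 32
Pass 5: closed — nothing new.

Hence σ(𝒢) has 32 members: { ∅, {A}, {B}, {C}, {D}, {E}, {A,B}, {A,C}, {A,D}, {A,E}, {B,C}, {B,D}, {B,E}, {C,D}, {C,E}, {D,E}, {A,B,C}, {A,B,D}, {A,B,E}, {A,C,D}, {A,C,E}, {A,D,E}, {B,C,D}, {B,C,E}, {B,D,E}, {C,D,E}, {A,B,C,D}, {A,B,C,E}, {A,B,D,E}, {A,C,D,E}, {B,C,D,E}, X }.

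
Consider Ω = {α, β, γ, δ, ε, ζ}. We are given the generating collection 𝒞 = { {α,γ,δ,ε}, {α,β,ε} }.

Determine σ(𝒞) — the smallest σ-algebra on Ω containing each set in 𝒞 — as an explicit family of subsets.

Seed the family with 𝒞 together with ∅ and Ω: { {}, {α,β,ε}, {α,γ,δ,ε}, Ω }.
Step 1: 3 new —
  {β,ζ}  = complement {α,γ,δ,ε}
  {γ,δ,ζ}  = complement {α,β,ε}
  {α,β,γ,δ,ε}  = {α,γ,δ,ε} ∪ {α,β,ε}
  [7 total]
Step 2. New:
  {ζ}  = complement {α,β,γ,δ,ε}
  {α,β,ε,ζ}  = {α,β,ε} ∪ {β,ζ}
  {β,γ,δ,ζ}  = {γ,δ,ζ} ∪ {β,ζ}
  {α,γ,δ,ε,ζ}  = {α,γ,δ,ε} ∪ {γ,δ,ζ}
  [11 total]
Step 3: 3 new —
  {β}  = complement {α,γ,δ,ε,ζ}
  {α,ε}  = complement {β,γ,δ,ζ}
  {γ,δ}  = complement {α,β,ε,ζ}
  [14 total]
Step 4. New:
  {α,ε,ζ}  = {α,ε} ∪ {ζ}
  {β,γ,δ}  = {γ,δ} ∪ {β}
  [16 total]
Step 5: already closed under ᶜ and ∪.

Therefore σ(𝒞) = { {}, {β}, {ζ}, {α,ε}, {β,ζ}, {γ,δ}, {α,β,ε}, {α,ε,ζ}, {β,γ,δ}, {γ,δ,ζ}, {α,β,ε,ζ}, {α,γ,δ,ε}, {β,γ,δ,ζ}, {α,β,γ,δ,ε}, {α,γ,δ,ε,ζ}, Ω } (|σ(𝒞)| = 16).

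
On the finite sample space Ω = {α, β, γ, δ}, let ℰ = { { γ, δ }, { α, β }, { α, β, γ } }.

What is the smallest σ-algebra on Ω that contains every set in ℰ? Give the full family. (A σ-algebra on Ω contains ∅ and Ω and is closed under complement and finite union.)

Initial family (5 sets): { ∅, { α, β }, { γ, δ }, { α, β, γ }, Ω }.
Iteration 1. New:
  { δ }  = { α, β, γ }ᶜ
  |family| = 6
Iteration 2. New:
  { α, β, δ }  = { δ } ∪ { α, β }
  |family| = 7
Iteration 3 adds 1:
  { γ }  = { α, β, δ }ᶜ
  |family| = 8
Iteration 4: already closed under ᶜ and ∪.

|σ(ℰ)| = 8.  σ(ℰ) = { ∅, { γ }, { δ }, { α, β }, { γ, δ }, { α, β, γ }, { α, β, δ }, Ω }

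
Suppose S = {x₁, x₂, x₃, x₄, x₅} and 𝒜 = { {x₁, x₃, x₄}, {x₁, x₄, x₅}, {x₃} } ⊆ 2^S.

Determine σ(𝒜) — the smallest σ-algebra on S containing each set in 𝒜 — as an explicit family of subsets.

Answer: σ(𝒜) = { {}, {x₂}, {x₃}, {x₅}, {x₁, x₄}, {x₂, x₃}, {x₂, x₅}, {x₃, x₅}, {x₁, x₂, x₄}, {x₁, x₃, x₄}, {x₁, x₄, x₅}, {x₂, x₃, x₅}, {x₁, x₂, x₃, x₄}, {x₁, x₂, x₄, x₅}, {x₁, x₃, x₄, x₅}, S }

Derivation:
Begin from { {}, {x₃}, {x₁, x₃, x₄}, {x₁, x₄, x₅}, S } (that is, 𝒜 plus ∅ and S).
Round 1. New:
  {x₂, x₃}  = ᶜ of {x₁, x₄, x₅}
  {x₂, x₅}  = ᶜ of {x₁, x₃, x₄}
  {x₁, x₂, x₄, x₅}  = ᶜ of {x₃}
  {x₁, x₃, x₄, x₅}  = {x₁, x₄, x₅} ∪ {x₃}
  |family| = 9
Round 2: +3 →
  {x₂}  = ᶜ of {x₁, x₃, x₄, x₅}
  {x₂, x₃, x₅}  = {x₂, x₅} ∪ {x₃}
  {x₁, x₂, x₃, x₄}  = {x₁, x₃, x₄} ∪ {x₂, x₃}
  |family| = 12
Round 3 (2 new):
  {x₅}  = ᶜ of {x₁, x₂, x₃, x₄}
  {x₁, x₄}  = ᶜ of {x₂, x₃, x₅}
  |family| = 14
Round 4: +2 →
  {x₃, x₅}  = {x₃} ∪ {x₅}
  {x₁, x₂, x₄}  = {x₁, x₄} ∪ {x₂}
  |family| = 16
Round 5: stable.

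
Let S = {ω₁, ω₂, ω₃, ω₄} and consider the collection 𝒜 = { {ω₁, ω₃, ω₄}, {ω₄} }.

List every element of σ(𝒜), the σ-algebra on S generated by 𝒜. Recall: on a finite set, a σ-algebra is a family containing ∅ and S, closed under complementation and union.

σ(𝒜) (8 sets): { {}, {ω₂}, {ω₄}, {ω₁, ω₃}, {ω₂, ω₄}, {ω₁, ω₂, ω₃}, {ω₁, ω₃, ω₄}, S }

Check:
Start: 𝒜 ∪ {∅, S} = { {}, {ω₄}, {ω₁, ω₃, ω₄}, S }.
Round 1. New:
  {ω₂}  = {ω₁, ω₃, ω₄}ᶜ
  {ω₁, ω₂, ω₃}  = {ω₄}ᶜ
  (now 6)
Round 2 (1 new):
  {ω₂, ω₄}  = {ω₄} ∪ {ω₂}
  (now 7)
Round 3: 1 new —
  {ω₁, ω₃}  = {ω₂, ω₄}ᶜ
  (now 8)
Round 4 adds nothing — fixpoint reached.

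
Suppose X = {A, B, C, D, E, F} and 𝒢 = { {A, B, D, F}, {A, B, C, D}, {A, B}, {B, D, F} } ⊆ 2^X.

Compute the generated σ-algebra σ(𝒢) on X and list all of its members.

|σ(𝒢)| = 64.  σ(𝒢) = { ∅, {A}, {B}, {C}, {D}, {E}, {F}, {A, B}, {A, C}, {A, D}, {A, E}, {A, F}, {B, C}, {B, D}, {B, E}, {B, F}, {C, D}, {C, E}, {C, F}, {D, E}, {D, F}, {E, F}, {A, B, C}, {A, B, D}, {A, B, E}, {A, B, F}, {A, C, D}, {A, C, E}, {A, C, F}, {A, D, E}, {A, D, F}, {A, E, F}, {B, C, D}, {B, C, E}, {B, C, F}, {B, D, E}, {B, D, F}, {B, E, F}, {C, D, E}, {C, D, F}, {C, E, F}, {D, E, F}, {A, B, C, D}, {A, B, C, E}, {A, B, C, F}, {A, B, D, E}, {A, B, D, F}, {A, B, E, F}, {A, C, D, E}, {A, C, D, F}, {A, C, E, F}, {A, D, E, F}, {B, C, D, E}, {B, C, D, F}, {B, C, E, F}, {B, D, E, F}, {C, D, E, F}, {A, B, C, D, E}, {A, B, C, D, F}, {A, B, C, E, F}, {A, B, D, E, F}, {A, C, D, E, F}, {B, C, D, E, F}, X }

Derivation:
Seed the family with 𝒢 together with ∅ and X: { ∅, {A, B}, {B, D, F}, {A, B, C, D}, {A, B, D, F}, X }.
Round 1: +5 →
  {C, E}  = X∖{A, B, D, F}
  {E, F}  = X∖{A, B, C, D}
  {A, C, E}  = X∖{B, D, F}
  {C, D, E, F}  = X∖{A, B}
  {A, B, C, D, F}  = {B, D, F} ∪ {A, B, C, D}
  [11 total]
Round 2. New:
  {E}  = X∖{A, B, C, D, F}
  {C, E, F}  = {E, F} ∪ {C, E}
  {A, B, C, E}  = {A, B} ∪ {A, C, E}
  {A, B, E, F}  = {E, F} ∪ {A, B}
  {A, C, E, F}  = {E, F} ∪ {A, C, E}
  {B, D, E, F}  = {B, D, F} ∪ {E, F}
  {A, B, C, D, E}  = {A, C, E} ∪ {A, B, C, D}
  {A, B, D, E, F}  = {A, B, D, F} ∪ {E, F}
  {A, C, D, E, F}  = {C, D, E, F} ∪ {A, C, E}
  {B, C, D, E, F}  = {B, D, F} ∪ {C, D, E, F}
  [21 total]
Round 3. New:
  {A}  = X∖{B, C, D, E, F}
  {B}  = X∖{A, C, D, E, F}
  {C}  = X∖{A, B, D, E, F}
  {F}  = X∖{A, B, C, D, E}
  {A, C}  = X∖{B, D, E, F}
  {B, D}  = X∖{A, C, E, F}
  {C, D}  = X∖{A, B, E, F}
  {D, F}  = X∖{A, B, C, E}
  {A, B, D}  = X∖{C, E, F}
  {A, B, E}  = {A, B} ∪ {E}
  {A, B, C, E, F}  = {E, F} ∪ {A, B, C, E}
  [32 total]
Round 4: 26 new —
  {D}  = X∖{A, B, C, E, F}
  {A, E}  = {E} ∪ {A}
  {A, F}  = {F} ∪ {A}
  {B, C}  = {B} ∪ {C}
  {B, E}  = {B} ∪ {E}
  {B, F}  = {B} ∪ {F}
  {C, F}  = {F} ∪ {C}
  {A, B, C}  = {A, B} ∪ {C}
  {A, B, F}  = {A, B} ∪ {F}
  {A, C, D}  = {C, D} ∪ {A, C}
  {A, C, F}  = {F} ∪ {A, C}
  {A, D, F}  = {D, F} ∪ {A}
  {A, E, F}  = {E, F} ∪ {A}
  {B, C, D}  = {C, D} ∪ {B}
  {B, C, E}  = {B} ∪ {C, E}
  {B, D, E}  = {E} ∪ {B, D}
  {B, E, F}  = {E, F} ∪ {B}
  {C, D, E}  = {C, D} ∪ {E}
  {C, D, F}  = X∖{A, B, E}
  {D, E, F}  = {E, F} ∪ {D, F}
  {A, B, D, E}  = {A, B, D} ∪ {E}
  {A, C, D, E}  = {C, D} ∪ {A, C, E}
  {A, C, D, F}  = {A, C} ∪ {D, F}
  {B, C, D, E}  = {C, E} ∪ {B, D}
  {B, C, D, F}  = {B, D, F} ∪ {C, D}
  {B, C, E, F}  = {B} ∪ {C, E, F}
  [58 total]
Round 5: 6 new —
  {A, D}  = X∖{B, C, E, F}
  {D, E}  = {E} ∪ {D}
  {A, D, E}  = {A, E} ∪ {D}
  {B, C, F}  = {B} ∪ {C, F}
  {A, B, C, F}  = {A, C, F} ∪ {B}
  {A, D, E, F}  = X∖{B, C}
  [64 total]
Round 6: no new sets; the family is a σ-algebra.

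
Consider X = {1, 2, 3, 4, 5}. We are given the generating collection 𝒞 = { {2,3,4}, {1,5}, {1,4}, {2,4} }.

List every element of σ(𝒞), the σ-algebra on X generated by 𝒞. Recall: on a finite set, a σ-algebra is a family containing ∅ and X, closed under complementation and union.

Initial family (6 sets): { ∅, {1,4}, {1,5}, {2,4}, {2,3,4}, X }.
Pass 1. New:
  {1,2,4}  = {1,4} ∪ {2,4}
  {1,3,5}  = {2,4}ᶜ
  {1,4,5}  = {1,4} ∪ {1,5}
  {2,3,5}  = {1,4}ᶜ
  {1,2,3,4}  = {2,3,4} ∪ {1,4}
  {1,2,4,5}  = {1,5} ∪ {2,4}
Pass 2 adds 7:
  {3}  = {1,2,4,5}ᶜ
  {5}  = {1,2,3,4}ᶜ
  {2,3}  = {1,4,5}ᶜ
  {3,5}  = {1,2,4}ᶜ
  {1,2,3,5}  = {1,3,5} ∪ {2,3,5}
  {1,3,4,5}  = {1,4,5} ∪ {1,3,5}
  {2,3,4,5}  = {2,3,4} ∪ {2,3,5}
Pass 3: 5 new —
  {1}  = {2,3,4,5}ᶜ
  {2}  = {1,3,4,5}ᶜ
  {4}  = {1,2,3,5}ᶜ
  {1,3,4}  = {1,4} ∪ {3}
  {2,4,5}  = {2,4} ∪ {5}
Pass 4 adds 8:
  {1,2}  = {2} ∪ {1}
  {1,3}  = {2,4,5}ᶜ
  {2,5}  = {1,3,4}ᶜ
  {3,4}  = {3} ∪ {4}
  {4,5}  = {5} ∪ {4}
  {1,2,3}  = {2,3} ∪ {1}
  {1,2,5}  = {2} ∪ {1,5}
  {3,4,5}  = {4} ∪ {3,5}
After Pass 5 the family is unchanged; done.

σ(𝒞) = { ∅, {1}, {2}, {3}, {4}, {5}, {1,2}, {1,3}, {1,4}, {1,5}, {2,3}, {2,4}, {2,5}, {3,4}, {3,5}, {4,5}, {1,2,3}, {1,2,4}, {1,2,5}, {1,3,4}, {1,3,5}, {1,4,5}, {2,3,4}, {2,3,5}, {2,4,5}, {3,4,5}, {1,2,3,4}, {1,2,3,5}, {1,2,4,5}, {1,3,4,5}, {2,3,4,5}, X }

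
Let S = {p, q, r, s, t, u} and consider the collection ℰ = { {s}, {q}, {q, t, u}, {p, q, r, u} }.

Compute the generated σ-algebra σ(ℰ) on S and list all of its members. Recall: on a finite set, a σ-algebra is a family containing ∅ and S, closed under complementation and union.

Begin from { {}, {q}, {s}, {q, t, u}, {p, q, r, u}, S } (that is, ℰ plus ∅ and S).
Step 1 (7 new):
  {q, s}  = {s} ∪ {q}
  {s, t}  = ᶜ of {p, q, r, u}
  {p, r, s}  = ᶜ of {q, t, u}
  {q, s, t, u}  = {s} ∪ {q, t, u}
  {p, q, r, s, u}  = {s} ∪ {p, q, r, u}
  {p, q, r, t, u}  = ᶜ of {s}
  {p, r, s, t, u}  = ᶜ of {q}
Step 2 adds 6:
  {t}  = ᶜ of {p, q, r, s, u}
  {p, r}  = ᶜ of {q, s, t, u}
  {q, s, t}  = {q} ∪ {s, t}
  {p, q, r, s}  = {q} ∪ {p, r, s}
  {p, r, s, t}  = {s, t} ∪ {p, r, s}
  {p, r, t, u}  = ᶜ of {q, s}
Step 3 (7 new):
  {q, t}  = {q} ∪ {t}
  {q, u}  = ᶜ of {p, r, s, t}
  {t, u}  = ᶜ of {p, q, r, s}
  {p, q, r}  = {q} ∪ {p, r}
  {p, r, t}  = {p, r} ∪ {t}
  {p, r, u}  = ᶜ of {q, s, t}
  {p, q, r, s, t}  = {q} ∪ {p, r, s, t}
Step 4: +5 →
  {u}  = ᶜ of {p, q, r, s, t}
  {q, s, u}  = ᶜ of {p, r, t}
  {s, t, u}  = ᶜ of {p, q, r}
  {p, q, r, t}  = {q, t} ∪ {p, q, r}
  {p, r, s, u}  = ᶜ of {q, t}
Step 5. New:
  {s, u}  = ᶜ of {p, q, r, t}
Step 6: closed — nothing new.

Hence σ(ℰ) has 32 members: { {}, {q}, {s}, {t}, {u}, {p, r}, {q, s}, {q, t}, {q, u}, {s, t}, {s, u}, {t, u}, {p, q, r}, {p, r, s}, {p, r, t}, {p, r, u}, {q, s, t}, {q, s, u}, {q, t, u}, {s, t, u}, {p, q, r, s}, {p, q, r, t}, {p, q, r, u}, {p, r, s, t}, {p, r, s, u}, {p, r, t, u}, {q, s, t, u}, {p, q, r, s, t}, {p, q, r, s, u}, {p, q, r, t, u}, {p, r, s, t, u}, S }.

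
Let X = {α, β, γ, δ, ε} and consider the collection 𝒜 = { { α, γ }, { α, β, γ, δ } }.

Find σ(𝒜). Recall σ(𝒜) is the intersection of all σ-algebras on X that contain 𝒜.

Answer: σ(𝒜) = { ∅, { ε }, { α, γ }, { β, δ }, { α, γ, ε }, { β, δ, ε }, { α, β, γ, δ }, X }

Trace:
Start: 𝒜 ∪ {∅, X} = { ∅, { α, γ }, { α, β, γ, δ }, X }.
Iteration 1 adds 2:
  { ε }  = complement { α, β, γ, δ }
  { β, δ, ε }  = complement { α, γ }
Iteration 2: 1 new —
  { α, γ, ε }  = { α, γ } ∪ { ε }
Iteration 3 (1 new):
  { β, δ }  = complement { α, γ, ε }
Iteration 4 adds nothing — fixpoint reached.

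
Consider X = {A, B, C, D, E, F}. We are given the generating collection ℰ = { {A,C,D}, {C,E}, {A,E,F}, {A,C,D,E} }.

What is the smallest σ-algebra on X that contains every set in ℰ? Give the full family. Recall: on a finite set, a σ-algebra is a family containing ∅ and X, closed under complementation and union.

Initial family (6 sets): { {}, {C,E}, {A,C,D}, {A,E,F}, {A,C,D,E}, X }.
Pass 1 adds 6:
  {B,F}  = X∖{A,C,D,E}
  {B,C,D}  = X∖{A,E,F}
  {B,E,F}  = X∖{A,C,D}
  {A,B,D,F}  = X∖{C,E}
  {A,C,E,F}  = {A,E,F} ∪ {C,E}
  {A,C,D,E,F}  = {A,C,D} ∪ {A,E,F}
  — 12 sets.
Pass 2: 12 new —
  {B}  = X∖{A,C,D,E,F}
  {B,D}  = X∖{A,C,E,F}
  {A,B,C,D}  = {B,C,D} ∪ {A,C,D}
  {A,B,E,F}  = {B,F} ∪ {A,E,F}
  {B,C,D,E}  = {B,C,D} ∪ {C,E}
  {B,C,D,F}  = {B,C,D} ∪ {B,F}
  {B,C,E,F}  = {B,F} ∪ {C,E}
  {A,B,C,D,E}  = {B,C,D} ∪ {A,C,D,E}
  {A,B,C,D,F}  = {B,C,D} ∪ {A,B,D,F}
  {A,B,C,E,F}  = {A,C,E,F} ∪ {B,F}
  {A,B,D,E,F}  = {A,B,D,F} ∪ {B,E,F}
  {B,C,D,E,F}  = {B,C,D} ∪ {B,E,F}
  — 24 sets.
Pass 3 adds 13:
  {A}  = X∖{B,C,D,E,F}
  {C}  = X∖{A,B,D,E,F}
  {D}  = X∖{A,B,C,E,F}
  {E}  = X∖{A,B,C,D,F}
  {F}  = X∖{A,B,C,D,E}
  {A,D}  = X∖{B,C,E,F}
  {A,E}  = X∖{B,C,D,F}
  {A,F}  = X∖{B,C,D,E}
  {C,D}  = X∖{A,B,E,F}
  {E,F}  = X∖{A,B,C,D}
  {B,C,E}  = {B} ∪ {C,E}
  {B,D,F}  = {B,D} ∪ {B,F}
  {B,D,E,F}  = {B,D} ∪ {B,E,F}
  — 37 sets.
Pass 4: +25 →
  {A,B}  = {A} ∪ {B}
  {A,C}  = X∖{B,D,E,F}
  {B,C}  = {B} ∪ {C}
  {B,E}  = {B} ∪ {E}
  {C,F}  = {F} ∪ {C}
  {D,E}  = {E} ∪ {D}
  {D,F}  = {F} ∪ {D}
  {A,B,D}  = {A} ∪ {B,D}
  {A,B,E}  = {B} ∪ {A,E}
  {A,B,F}  = {A} ∪ {B,F}
  {A,C,E}  = X∖{B,D,F}
  {A,C,F}  = {A,F} ∪ {C}
  {A,D,E}  = {E} ∪ {A,D}
  {A,D,F}  = X∖{B,C,E}
  {B,C,F}  = {B,F} ∪ {C}
  {B,D,E}  = {E} ∪ {B,D}
  {C,D,E}  = {C,D} ∪ {E}
  {C,D,F}  = {C,D} ∪ {F}
  {C,E,F}  = {E,F} ∪ {C}
  {D,E,F}  = {E,F} ∪ {D}
  {A,B,C,E}  = {A} ∪ {B,C,E}
  {A,B,D,E}  = {A,E} ∪ {B,D}
  {A,C,D,F}  = {C,D} ∪ {A,F}
  {A,D,E,F}  = {E,F} ∪ {A,D}
  {C,D,E,F}  = {C,D} ∪ {E,F}
  — 62 sets.
Pass 5 adds 2:
  {A,B,C}  = X∖{D,E,F}
  {A,B,C,F}  = X∖{D,E}
  — 64 sets.
Pass 6: no new sets; the family is a σ-algebra.

Therefore σ(ℰ) = { {}, {A}, {B}, {C}, {D}, {E}, {F}, {A,B}, {A,C}, {A,D}, {A,E}, {A,F}, {B,C}, {B,D}, {B,E}, {B,F}, {C,D}, {C,E}, {C,F}, {D,E}, {D,F}, {E,F}, {A,B,C}, {A,B,D}, {A,B,E}, {A,B,F}, {A,C,D}, {A,C,E}, {A,C,F}, {A,D,E}, {A,D,F}, {A,E,F}, {B,C,D}, {B,C,E}, {B,C,F}, {B,D,E}, {B,D,F}, {B,E,F}, {C,D,E}, {C,D,F}, {C,E,F}, {D,E,F}, {A,B,C,D}, {A,B,C,E}, {A,B,C,F}, {A,B,D,E}, {A,B,D,F}, {A,B,E,F}, {A,C,D,E}, {A,C,D,F}, {A,C,E,F}, {A,D,E,F}, {B,C,D,E}, {B,C,D,F}, {B,C,E,F}, {B,D,E,F}, {C,D,E,F}, {A,B,C,D,E}, {A,B,C,D,F}, {A,B,C,E,F}, {A,B,D,E,F}, {A,C,D,E,F}, {B,C,D,E,F}, X } (|σ(ℰ)| = 64).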